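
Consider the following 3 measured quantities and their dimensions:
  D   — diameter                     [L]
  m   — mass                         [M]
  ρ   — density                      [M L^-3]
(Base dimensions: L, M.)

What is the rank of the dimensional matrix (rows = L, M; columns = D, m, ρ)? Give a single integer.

2

Exponent matrix [L,M] × [D,m,ρ]:
  L: [ 1  0 -3]
  M: [ 0  1  1]
Row reduction gives pivot columns D,m; rank = 2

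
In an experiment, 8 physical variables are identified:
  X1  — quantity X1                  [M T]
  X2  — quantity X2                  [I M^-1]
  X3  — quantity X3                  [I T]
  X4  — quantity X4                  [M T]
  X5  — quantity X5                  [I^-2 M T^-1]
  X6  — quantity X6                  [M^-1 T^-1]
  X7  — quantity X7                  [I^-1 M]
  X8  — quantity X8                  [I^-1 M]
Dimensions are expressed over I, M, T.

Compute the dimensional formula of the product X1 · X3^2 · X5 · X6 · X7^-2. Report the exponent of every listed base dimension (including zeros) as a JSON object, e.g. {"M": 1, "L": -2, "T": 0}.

{"I": 2, "M": -1, "T": 1}

Dimensional matrix (I×M×T by X1×X2×X3×X4×X5×X6×X7×X8):
  I: [ 0  1  1  0 -2  0 -1 -1]
  M: [ 1 -1  0  1  1 -1  1  1]
  T: [ 1  0  1  1 -1 -1  0  0]
  [I]: (1)·0+(2)·1+(1)·-2+(1)·0+(-2)·-1 = 2
  [M]: (1)·1+(2)·0+(1)·1+(1)·-1+(-2)·1 = -1
  [T]: (1)·1+(2)·1+(1)·-1+(1)·-1+(-2)·0 = 1
⇒ I^2 M^-1 T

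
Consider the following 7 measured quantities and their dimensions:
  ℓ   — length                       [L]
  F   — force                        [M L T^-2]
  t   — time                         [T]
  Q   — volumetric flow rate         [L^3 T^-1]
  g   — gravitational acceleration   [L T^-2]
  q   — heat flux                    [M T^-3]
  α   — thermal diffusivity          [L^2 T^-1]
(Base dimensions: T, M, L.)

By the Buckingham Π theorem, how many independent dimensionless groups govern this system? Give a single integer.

Write exponents as rows T,M,L / cols ℓ,F,t,Q,g,q,α:
  T: [ 0 -2  1 -1 -2 -3 -1]
  M: [ 0  1  0  0  0  1  0]
  L: [ 1  1  0  3  1  0  2]
RREF → pivots at {ℓ,F,t} ⇒ r = 3
n=7, r=3 ⇒ 4 dimensionless groups

4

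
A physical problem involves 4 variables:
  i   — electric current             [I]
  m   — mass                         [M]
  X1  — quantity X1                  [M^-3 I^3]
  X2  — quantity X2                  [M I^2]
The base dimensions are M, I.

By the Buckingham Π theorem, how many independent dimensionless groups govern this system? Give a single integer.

Exponent matrix [M,I] × [i,m,X1,X2]:
  M: [ 0  1 -3  1]
  I: [ 1  0  3  2]
Echelon form has 2 nonzero rows (pivots: i,m)
Π count = n − r = 4 − 2 = 2

2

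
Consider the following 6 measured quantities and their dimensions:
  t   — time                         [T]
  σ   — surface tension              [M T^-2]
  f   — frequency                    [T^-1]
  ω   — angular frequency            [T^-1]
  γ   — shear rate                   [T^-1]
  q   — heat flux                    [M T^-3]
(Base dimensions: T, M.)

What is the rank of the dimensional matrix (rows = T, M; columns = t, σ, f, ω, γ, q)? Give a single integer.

2

Dimensional matrix (T×M by t×σ×f×ω×γ×q):
  T: [ 1 -2 -1 -1 -1 -3]
  M: [ 0  1  0  0  0  1]
Echelon form has 2 nonzero rows (pivots: t,σ)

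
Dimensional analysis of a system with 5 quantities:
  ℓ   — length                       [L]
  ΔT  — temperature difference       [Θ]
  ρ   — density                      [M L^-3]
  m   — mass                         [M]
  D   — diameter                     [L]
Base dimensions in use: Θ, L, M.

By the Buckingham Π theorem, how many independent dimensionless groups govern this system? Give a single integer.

Exponent matrix [Θ,L,M] × [ℓ,ΔT,ρ,m,D]:
  Θ: [ 0  1  0  0  0]
  L: [ 1  0 -3  0  1]
  M: [ 0  0  1  1  0]
Row reduction gives pivot columns ℓ,ΔT,ρ; rank = 3
5 vars − rank 3 = 2 Π groups

2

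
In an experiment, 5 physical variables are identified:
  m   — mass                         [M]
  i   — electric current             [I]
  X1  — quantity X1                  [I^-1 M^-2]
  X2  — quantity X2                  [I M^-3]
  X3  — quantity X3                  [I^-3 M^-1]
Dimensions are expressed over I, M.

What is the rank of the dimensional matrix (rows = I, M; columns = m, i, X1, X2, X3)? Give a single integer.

2

Exponent matrix [I,M] × [m,i,X1,X2,X3]:
  I: [ 0  1 -1  1 -3]
  M: [ 1  0 -2 -3 -1]
Row reduction gives pivot columns m,i; rank = 2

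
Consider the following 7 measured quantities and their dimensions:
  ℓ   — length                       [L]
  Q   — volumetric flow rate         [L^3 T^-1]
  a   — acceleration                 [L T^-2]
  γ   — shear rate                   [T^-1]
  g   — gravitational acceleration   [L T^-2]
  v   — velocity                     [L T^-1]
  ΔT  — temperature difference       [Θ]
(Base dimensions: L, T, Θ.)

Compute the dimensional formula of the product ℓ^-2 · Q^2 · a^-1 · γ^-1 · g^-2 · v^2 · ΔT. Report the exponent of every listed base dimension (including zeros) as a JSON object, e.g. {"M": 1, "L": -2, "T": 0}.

{"L": 3, "T": 3, "Θ": 1}

Dimensional matrix (L×T×Θ by ℓ×Q×a×γ×g×v×ΔT):
  L: [ 1  3  1  0  1  1  0]
  T: [ 0 -1 -2 -1 -2 -1  0]
  Θ: [ 0  0  0  0  0  0  1]
  [L]: (-2)·1+(2)·3+(-1)·1+(-1)·0+(-2)·1+(2)·1+(1)·0 = 3
  [T]: (-2)·0+(2)·-1+(-1)·-2+(-1)·-1+(-2)·-2+(2)·-1+(1)·0 = 3
  [Θ]: (-2)·0+(2)·0+(-1)·0+(-1)·0+(-2)·0+(2)·0+(1)·1 = 1
⇒ L^3 T^3 Θ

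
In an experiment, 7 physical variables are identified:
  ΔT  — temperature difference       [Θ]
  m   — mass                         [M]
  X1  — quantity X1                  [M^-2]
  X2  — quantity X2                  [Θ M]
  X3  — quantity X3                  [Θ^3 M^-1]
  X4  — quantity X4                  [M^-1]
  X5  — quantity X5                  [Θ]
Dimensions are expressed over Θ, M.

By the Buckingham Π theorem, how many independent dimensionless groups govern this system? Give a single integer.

Exponent matrix [Θ,M] × [ΔT,m,X1,X2,X3,X4,X5]:
  Θ: [ 1  0  0  1  3  0  1]
  M: [ 0  1 -2  1 -1 -1  0]
Echelon form has 2 nonzero rows (pivots: ΔT,m)
Π count = n − r = 7 − 2 = 5

5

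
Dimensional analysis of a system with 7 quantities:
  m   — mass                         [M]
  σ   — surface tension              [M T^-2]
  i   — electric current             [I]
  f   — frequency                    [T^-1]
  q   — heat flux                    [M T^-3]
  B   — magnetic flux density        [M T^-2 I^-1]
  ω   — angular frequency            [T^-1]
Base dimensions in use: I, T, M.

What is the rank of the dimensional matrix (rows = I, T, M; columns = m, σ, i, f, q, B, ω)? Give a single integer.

3

Dimensional matrix (I×T×M by m×σ×i×f×q×B×ω):
  I: [ 0  0  1  0  0 -1  0]
  T: [ 0 -2  0 -1 -3 -2 -1]
  M: [ 1  1  0  0  1  1  0]
Echelon form has 3 nonzero rows (pivots: m,σ,i)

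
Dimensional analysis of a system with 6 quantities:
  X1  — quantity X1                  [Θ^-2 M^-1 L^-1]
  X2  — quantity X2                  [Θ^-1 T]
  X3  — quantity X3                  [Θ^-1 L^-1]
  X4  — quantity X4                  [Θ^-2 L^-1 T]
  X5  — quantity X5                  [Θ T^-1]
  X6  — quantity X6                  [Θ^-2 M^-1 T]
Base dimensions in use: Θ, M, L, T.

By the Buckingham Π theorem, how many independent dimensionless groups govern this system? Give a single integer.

Exponent matrix [Θ,M,L,T] × [X1,X2,X3,X4,X5,X6]:
  Θ: [-2 -1 -1 -2  1 -2]
  M: [-1  0  0  0  0 -1]
  L: [-1  0 -1 -1  0  0]
  T: [ 0  1  0  1 -1  1]
Echelon form has 3 nonzero rows (pivots: X1,X2,X3)
n=6, r=3 ⇒ 3 dimensionless groups

3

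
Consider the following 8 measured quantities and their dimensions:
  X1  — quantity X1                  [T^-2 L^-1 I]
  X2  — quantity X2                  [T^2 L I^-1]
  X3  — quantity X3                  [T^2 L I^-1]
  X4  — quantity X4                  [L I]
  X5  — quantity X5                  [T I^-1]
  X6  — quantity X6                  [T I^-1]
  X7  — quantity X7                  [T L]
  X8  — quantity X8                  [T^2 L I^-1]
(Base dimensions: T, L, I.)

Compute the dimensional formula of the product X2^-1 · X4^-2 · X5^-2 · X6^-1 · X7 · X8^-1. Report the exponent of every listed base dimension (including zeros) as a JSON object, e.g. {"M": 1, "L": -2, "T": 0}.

{"T": -6, "L": -3, "I": 3}

Write exponents as rows T,L,I / cols X1,X2,X3,X4,X5,X6,X7,X8:
  T: [-2  2  2  0  1  1  1  2]
  L: [-1  1  1  1  0  0  1  1]
  I: [ 1 -1 -1  1 -1 -1  0 -1]
  [T]: (-1)·2+(-2)·0+(-2)·1+(-1)·1+(1)·1+(-1)·2 = -6
  [L]: (-1)·1+(-2)·1+(-2)·0+(-1)·0+(1)·1+(-1)·1 = -3
  [I]: (-1)·-1+(-2)·1+(-2)·-1+(-1)·-1+(1)·0+(-1)·-1 = 3
⇒ T^-6 L^-3 I^3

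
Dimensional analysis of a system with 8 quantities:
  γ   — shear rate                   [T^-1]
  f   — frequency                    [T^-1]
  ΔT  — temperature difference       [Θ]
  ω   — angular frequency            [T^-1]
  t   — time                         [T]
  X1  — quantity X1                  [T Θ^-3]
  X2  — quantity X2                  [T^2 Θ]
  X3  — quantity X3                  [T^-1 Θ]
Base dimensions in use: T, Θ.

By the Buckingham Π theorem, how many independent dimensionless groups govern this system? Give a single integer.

6

Exponent matrix [T,Θ] × [γ,f,ΔT,ω,t,X1,X2,X3]:
  T: [-1 -1  0 -1  1  1  2 -1]
  Θ: [ 0  0  1  0  0 -3  1  1]
RREF → pivots at {γ,ΔT} ⇒ r = 2
Π count = n − r = 8 − 2 = 6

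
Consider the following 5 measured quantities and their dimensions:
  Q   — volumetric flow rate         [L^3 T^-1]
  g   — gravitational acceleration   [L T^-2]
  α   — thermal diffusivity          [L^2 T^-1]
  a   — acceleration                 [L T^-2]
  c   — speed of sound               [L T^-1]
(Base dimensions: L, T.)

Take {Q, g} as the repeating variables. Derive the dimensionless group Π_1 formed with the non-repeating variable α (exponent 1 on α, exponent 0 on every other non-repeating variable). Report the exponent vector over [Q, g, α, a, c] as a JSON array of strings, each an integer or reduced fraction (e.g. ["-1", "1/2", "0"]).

["-3/5", "-1/5", "1", "0", "0"]

Dimensional matrix (L×T by Q×g×α×a×c):
  L: [ 3  1  2  1  1]
  T: [-1 -2 -1 -2 -1]
Row reduction gives pivot columns Q,g; rank = 2
Pivot set = {Q,g}, free = {α,a,c}
RREF:
  r0: [   1    0  3/5    0  1/5]
  r1: [   0    1  1/5    1  2/5]
Fix exponent of α at 1, a at 0, c at 0; solve each RREF row for its pivot's exponent:
  r0: exp(Q) + (3/5)·1 = 0 ⇒ exp(Q) = -3/5
  r1: exp(g) + (1/5)·1 = 0 ⇒ exp(g) = -1/5
Π_1 = Q^(-3/5) · g^(-1/5) · α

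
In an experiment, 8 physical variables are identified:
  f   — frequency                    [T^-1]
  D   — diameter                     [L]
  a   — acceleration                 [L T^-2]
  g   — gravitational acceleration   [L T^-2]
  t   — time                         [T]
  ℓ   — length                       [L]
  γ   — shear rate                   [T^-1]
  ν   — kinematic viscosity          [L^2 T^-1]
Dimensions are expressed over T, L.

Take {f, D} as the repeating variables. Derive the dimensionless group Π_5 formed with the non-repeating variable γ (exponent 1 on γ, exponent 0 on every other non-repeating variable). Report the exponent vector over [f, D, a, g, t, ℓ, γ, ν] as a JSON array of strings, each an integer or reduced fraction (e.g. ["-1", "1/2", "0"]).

Exponent matrix [T,L] × [f,D,a,g,t,ℓ,γ,ν]:
  T: [-1  0 -2 -2  1  0 -1 -1]
  L: [ 0  1  1  1  0  1  0  2]
Row reduction gives pivot columns f,D; rank = 2
Pivot set = {f,D}, free = {a,g,t,ℓ,γ,ν}
RREF:
  r0: [   1    0    2    2   -1    0    1    1]
  r1: [   0    1    1    1    0    1    0    2]
Fix exponent of γ at 1, a at 0, g at 0, t at 0, ℓ at 0, ν at 0; solve each RREF row for its pivot's exponent:
  r0: exp(f) + (1)·1 = 0 ⇒ exp(f) = -1
  r1: exp(D) + (0)·1 = 0 ⇒ exp(D) = 0
Π_5 = f^-1 · γ

["-1", "0", "0", "0", "0", "0", "1", "0"]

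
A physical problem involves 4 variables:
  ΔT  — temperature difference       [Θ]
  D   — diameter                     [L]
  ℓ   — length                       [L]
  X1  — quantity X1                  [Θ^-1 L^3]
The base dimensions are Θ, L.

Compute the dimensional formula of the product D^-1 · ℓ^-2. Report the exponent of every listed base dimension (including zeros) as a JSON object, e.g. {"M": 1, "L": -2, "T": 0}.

{"Θ": 0, "L": -3}

Dimensional matrix (Θ×L by ΔT×D×ℓ×X1):
  Θ: [ 1  0  0 -1]
  L: [ 0  1  1  3]
  [Θ]: (-1)·0+(-2)·0 = 0
  [L]: (-1)·1+(-2)·1 = -3
⇒ L^-3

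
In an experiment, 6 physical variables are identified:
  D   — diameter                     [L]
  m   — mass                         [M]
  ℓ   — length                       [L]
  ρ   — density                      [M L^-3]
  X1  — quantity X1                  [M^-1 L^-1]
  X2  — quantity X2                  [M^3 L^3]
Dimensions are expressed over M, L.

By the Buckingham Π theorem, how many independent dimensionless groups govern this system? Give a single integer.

Dimensional matrix (M×L by D×m×ℓ×ρ×X1×X2):
  M: [ 0  1  0  1 -1  3]
  L: [ 1  0  1 -3 -1  3]
Echelon form has 2 nonzero rows (pivots: D,m)
n=6, r=2 ⇒ 4 dimensionless groups

4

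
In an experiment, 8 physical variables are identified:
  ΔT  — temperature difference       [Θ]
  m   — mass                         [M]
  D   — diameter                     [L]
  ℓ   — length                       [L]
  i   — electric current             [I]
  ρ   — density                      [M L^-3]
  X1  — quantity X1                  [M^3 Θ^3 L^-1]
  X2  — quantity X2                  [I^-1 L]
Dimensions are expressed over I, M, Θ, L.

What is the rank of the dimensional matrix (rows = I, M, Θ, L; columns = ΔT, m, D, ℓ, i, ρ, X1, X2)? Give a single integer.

4

Dimensional matrix (I×M×Θ×L by ΔT×m×D×ℓ×i×ρ×X1×X2):
  I: [ 0  0  0  0  1  0  0 -1]
  M: [ 0  1  0  0  0  1  3  0]
  Θ: [ 1  0  0  0  0  0  3  0]
  L: [ 0  0  1  1  0 -3 -1  1]
RREF → pivots at {ΔT,m,D,i} ⇒ r = 4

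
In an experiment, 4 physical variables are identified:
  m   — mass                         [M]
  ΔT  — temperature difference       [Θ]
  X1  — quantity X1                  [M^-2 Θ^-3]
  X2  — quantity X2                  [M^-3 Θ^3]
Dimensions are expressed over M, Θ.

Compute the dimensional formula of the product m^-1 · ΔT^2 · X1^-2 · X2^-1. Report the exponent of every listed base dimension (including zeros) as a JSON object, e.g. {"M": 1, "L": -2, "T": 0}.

Dimensional matrix (M×Θ by m×ΔT×X1×X2):
  M: [ 1  0 -2 -3]
  Θ: [ 0  1 -3  3]
  [M]: (-1)·1+(2)·0+(-2)·-2+(-1)·-3 = 6
  [Θ]: (-1)·0+(2)·1+(-2)·-3+(-1)·3 = 5
⇒ M^6 Θ^5

{"M": 6, "Θ": 5}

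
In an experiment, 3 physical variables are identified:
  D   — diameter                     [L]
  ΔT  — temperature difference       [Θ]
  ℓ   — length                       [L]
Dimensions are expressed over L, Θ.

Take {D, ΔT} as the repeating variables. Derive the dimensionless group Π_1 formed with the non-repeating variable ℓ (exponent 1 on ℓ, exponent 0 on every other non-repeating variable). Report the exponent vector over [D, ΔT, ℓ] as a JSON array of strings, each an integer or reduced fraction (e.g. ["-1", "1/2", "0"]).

["-1", "0", "1"]

Write exponents as rows L,Θ / cols D,ΔT,ℓ:
  L: [ 1  0  1]
  Θ: [ 0  1  0]
RREF → pivots at {D,ΔT} ⇒ r = 2
Repeat: D,ΔT; free: ℓ
RREF:
  r0: [   1    0    1]
  r1: [   0    1    0]
Fix exponent of ℓ at 1; solve each RREF row for its pivot's exponent:
  r0: exp(D) + (1)·1 = 0 ⇒ exp(D) = -1
  r1: exp(ΔT) + (0)·1 = 0 ⇒ exp(ΔT) = 0
Π_1 = D^-1 · ℓ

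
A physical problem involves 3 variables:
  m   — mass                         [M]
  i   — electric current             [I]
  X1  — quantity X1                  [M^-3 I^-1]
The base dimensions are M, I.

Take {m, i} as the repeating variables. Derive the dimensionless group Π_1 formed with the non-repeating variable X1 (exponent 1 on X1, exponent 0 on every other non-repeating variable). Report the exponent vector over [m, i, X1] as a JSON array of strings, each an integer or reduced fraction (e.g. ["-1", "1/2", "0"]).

Dimensional matrix (M×I by m×i×X1):
  M: [ 1  0 -3]
  I: [ 0  1 -1]
Echelon form has 2 nonzero rows (pivots: m,i)
Repeat: m,i; free: X1
RREF:
  r0: [   1    0   -3]
  r1: [   0    1   -1]
Fix exponent of X1 at 1; solve each RREF row for its pivot's exponent:
  r0: exp(m) + (-3)·1 = 0 ⇒ exp(m) = 3
  r1: exp(i) + (-1)·1 = 0 ⇒ exp(i) = 1
Π_1 = m^3 · i · X1

["3", "1", "1"]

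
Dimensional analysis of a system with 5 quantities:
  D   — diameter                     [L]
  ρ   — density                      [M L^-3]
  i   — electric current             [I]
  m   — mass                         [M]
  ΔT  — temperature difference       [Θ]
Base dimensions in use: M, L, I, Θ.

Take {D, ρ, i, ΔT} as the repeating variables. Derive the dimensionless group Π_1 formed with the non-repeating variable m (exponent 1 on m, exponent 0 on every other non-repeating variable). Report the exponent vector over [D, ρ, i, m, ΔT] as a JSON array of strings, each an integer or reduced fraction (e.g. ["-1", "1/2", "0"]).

Dimensional matrix (M×L×I×Θ by D×ρ×i×m×ΔT):
  M: [ 0  1  0  1  0]
  L: [ 1 -3  0  0  0]
  I: [ 0  0  1  0  0]
  Θ: [ 0  0  0  0  1]
Echelon form has 4 nonzero rows (pivots: D,ρ,i,ΔT)
Repeat: D,ρ,i,ΔT; free: m
RREF:
  r0: [   1    0    0    3    0]
  r1: [   0    1    0    1    0]
  r2: [   0    0    1    0    0]
  r3: [   0    0    0    0    1]
Fix exponent of m at 1; solve each RREF row for its pivot's exponent:
  r0: exp(D) + (3)·1 = 0 ⇒ exp(D) = -3
  r1: exp(ρ) + (1)·1 = 0 ⇒ exp(ρ) = -1
  r2: exp(i) + (0)·1 = 0 ⇒ exp(i) = 0
  r3: exp(ΔT) + (0)·1 = 0 ⇒ exp(ΔT) = 0
Π_1 = D^-3 · ρ^-1 · m

["-3", "-1", "0", "1", "0"]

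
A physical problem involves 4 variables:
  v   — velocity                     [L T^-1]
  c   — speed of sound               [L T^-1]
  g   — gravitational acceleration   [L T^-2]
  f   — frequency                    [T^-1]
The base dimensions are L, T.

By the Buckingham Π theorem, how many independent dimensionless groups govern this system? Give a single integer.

Exponent matrix [L,T] × [v,c,g,f]:
  L: [ 1  1  1  0]
  T: [-1 -1 -2 -1]
Row reduction gives pivot columns v,g; rank = 2
4 vars − rank 2 = 2 Π groups

2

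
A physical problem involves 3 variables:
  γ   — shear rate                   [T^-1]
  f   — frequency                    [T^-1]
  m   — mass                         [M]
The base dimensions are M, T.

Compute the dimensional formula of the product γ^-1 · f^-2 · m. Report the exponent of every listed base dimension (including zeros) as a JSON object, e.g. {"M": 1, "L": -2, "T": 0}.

{"M": 1, "T": 3}

Write exponents as rows M,T / cols γ,f,m:
  M: [ 0  0  1]
  T: [-1 -1  0]
  [M]: (-1)·0+(-2)·0+(1)·1 = 1
  [T]: (-1)·-1+(-2)·-1+(1)·0 = 3
⇒ M T^3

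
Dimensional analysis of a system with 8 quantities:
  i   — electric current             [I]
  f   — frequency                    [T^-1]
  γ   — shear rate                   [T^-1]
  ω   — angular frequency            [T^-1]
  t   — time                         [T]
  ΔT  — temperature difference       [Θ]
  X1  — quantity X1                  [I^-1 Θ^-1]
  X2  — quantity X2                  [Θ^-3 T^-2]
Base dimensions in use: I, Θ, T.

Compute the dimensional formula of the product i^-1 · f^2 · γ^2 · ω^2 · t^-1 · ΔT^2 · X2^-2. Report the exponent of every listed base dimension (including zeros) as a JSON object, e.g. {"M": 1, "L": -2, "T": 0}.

{"I": -1, "Θ": 8, "T": -3}

Dimensional matrix (I×Θ×T by i×f×γ×ω×t×ΔT×X1×X2):
  I: [ 1  0  0  0  0  0 -1  0]
  Θ: [ 0  0  0  0  0  1 -1 -3]
  T: [ 0 -1 -1 -1  1  0  0 -2]
  [I]: (-1)·1+(2)·0+(2)·0+(2)·0+(-1)·0+(2)·0+(-2)·0 = -1
  [Θ]: (-1)·0+(2)·0+(2)·0+(2)·0+(-1)·0+(2)·1+(-2)·-3 = 8
  [T]: (-1)·0+(2)·-1+(2)·-1+(2)·-1+(-1)·1+(2)·0+(-2)·-2 = -3
⇒ I^-1 Θ^8 T^-3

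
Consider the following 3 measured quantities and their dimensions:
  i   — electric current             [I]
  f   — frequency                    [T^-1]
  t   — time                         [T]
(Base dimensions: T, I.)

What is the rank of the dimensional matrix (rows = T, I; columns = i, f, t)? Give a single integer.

2

Exponent matrix [T,I] × [i,f,t]:
  T: [ 0 -1  1]
  I: [ 1  0  0]
Row reduction gives pivot columns i,f; rank = 2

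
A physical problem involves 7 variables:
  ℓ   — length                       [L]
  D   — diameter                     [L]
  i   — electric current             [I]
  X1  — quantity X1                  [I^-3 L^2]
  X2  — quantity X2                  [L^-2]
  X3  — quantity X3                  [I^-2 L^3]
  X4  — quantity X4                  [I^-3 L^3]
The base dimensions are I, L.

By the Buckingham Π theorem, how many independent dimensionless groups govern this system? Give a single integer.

5

Dimensional matrix (I×L by ℓ×D×i×X1×X2×X3×X4):
  I: [ 0  0  1 -3  0 -2 -3]
  L: [ 1  1  0  2 -2  3  3]
Row reduction gives pivot columns ℓ,i; rank = 2
n=7, r=2 ⇒ 5 dimensionless groups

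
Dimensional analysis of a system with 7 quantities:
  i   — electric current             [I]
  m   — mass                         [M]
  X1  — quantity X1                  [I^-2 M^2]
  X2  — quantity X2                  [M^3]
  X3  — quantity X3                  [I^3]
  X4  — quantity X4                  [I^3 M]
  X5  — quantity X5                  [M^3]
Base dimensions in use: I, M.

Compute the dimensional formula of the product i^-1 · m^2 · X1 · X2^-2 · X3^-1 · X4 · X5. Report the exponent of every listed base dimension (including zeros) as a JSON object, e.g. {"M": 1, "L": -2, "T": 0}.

Write exponents as rows I,M / cols i,m,X1,X2,X3,X4,X5:
  I: [ 1  0 -2  0  3  3  0]
  M: [ 0  1  2  3  0  1  3]
  [I]: (-1)·1+(2)·0+(1)·-2+(-2)·0+(-1)·3+(1)·3+(1)·0 = -3
  [M]: (-1)·0+(2)·1+(1)·2+(-2)·3+(-1)·0+(1)·1+(1)·3 = 2
⇒ I^-3 M^2

{"I": -3, "M": 2}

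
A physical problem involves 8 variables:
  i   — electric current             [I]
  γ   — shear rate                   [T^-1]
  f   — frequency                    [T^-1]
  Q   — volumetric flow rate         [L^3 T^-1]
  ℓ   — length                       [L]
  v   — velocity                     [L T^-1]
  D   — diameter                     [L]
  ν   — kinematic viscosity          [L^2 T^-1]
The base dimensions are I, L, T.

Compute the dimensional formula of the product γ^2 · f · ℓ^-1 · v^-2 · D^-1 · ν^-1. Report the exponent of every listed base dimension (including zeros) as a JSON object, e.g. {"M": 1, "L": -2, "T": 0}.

Exponent matrix [I,L,T] × [i,γ,f,Q,ℓ,v,D,ν]:
  I: [ 1  0  0  0  0  0  0  0]
  L: [ 0  0  0  3  1  1  1  2]
  T: [ 0 -1 -1 -1  0 -1  0 -1]
  [I]: (2)·0+(1)·0+(-1)·0+(-2)·0+(-1)·0+(-1)·0 = 0
  [L]: (2)·0+(1)·0+(-1)·1+(-2)·1+(-1)·1+(-1)·2 = -6
  [T]: (2)·-1+(1)·-1+(-1)·0+(-2)·-1+(-1)·0+(-1)·-1 = 0
⇒ L^-6

{"I": 0, "L": -6, "T": 0}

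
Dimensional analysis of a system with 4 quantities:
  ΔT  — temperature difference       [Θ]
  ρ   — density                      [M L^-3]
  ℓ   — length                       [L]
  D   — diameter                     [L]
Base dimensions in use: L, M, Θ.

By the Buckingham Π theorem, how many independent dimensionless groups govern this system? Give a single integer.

Write exponents as rows L,M,Θ / cols ΔT,ρ,ℓ,D:
  L: [ 0 -3  1  1]
  M: [ 0  1  0  0]
  Θ: [ 1  0  0  0]
Echelon form has 3 nonzero rows (pivots: ΔT,ρ,ℓ)
4 vars − rank 3 = 1 Π group

1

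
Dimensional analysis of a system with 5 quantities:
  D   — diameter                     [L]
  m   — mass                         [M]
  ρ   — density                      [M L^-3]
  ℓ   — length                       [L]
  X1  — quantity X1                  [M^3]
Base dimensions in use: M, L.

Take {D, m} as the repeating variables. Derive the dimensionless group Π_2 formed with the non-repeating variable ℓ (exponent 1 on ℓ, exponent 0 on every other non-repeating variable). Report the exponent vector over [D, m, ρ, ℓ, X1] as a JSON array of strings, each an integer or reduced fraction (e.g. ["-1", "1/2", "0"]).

Write exponents as rows M,L / cols D,m,ρ,ℓ,X1:
  M: [ 0  1  1  0  3]
  L: [ 1  0 -3  1  0]
RREF → pivots at {D,m} ⇒ r = 2
Pivot set = {D,m}, free = {ρ,ℓ,X1}
RREF:
  r0: [   1    0   -3    1    0]
  r1: [   0    1    1    0    3]
Fix exponent of ℓ at 1, ρ at 0, X1 at 0; solve each RREF row for its pivot's exponent:
  r0: exp(D) + (1)·1 = 0 ⇒ exp(D) = -1
  r1: exp(m) + (0)·1 = 0 ⇒ exp(m) = 0
Π_2 = D^-1 · ℓ

["-1", "0", "0", "1", "0"]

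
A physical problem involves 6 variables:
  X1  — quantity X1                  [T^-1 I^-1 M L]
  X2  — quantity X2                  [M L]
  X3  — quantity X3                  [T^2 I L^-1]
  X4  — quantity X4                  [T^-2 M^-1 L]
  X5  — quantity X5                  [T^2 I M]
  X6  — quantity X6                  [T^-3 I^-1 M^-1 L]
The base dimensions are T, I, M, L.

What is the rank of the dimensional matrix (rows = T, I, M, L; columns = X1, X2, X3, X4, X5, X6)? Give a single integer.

3

Dimensional matrix (T×I×M×L by X1×X2×X3×X4×X5×X6):
  T: [-1  0  2 -2  2 -3]
  I: [-1  0  1  0  1 -1]
  M: [ 1  1  0 -1  1 -1]
  L: [ 1  1 -1  1  0  1]
RREF → pivots at {X1,X2,X3} ⇒ r = 3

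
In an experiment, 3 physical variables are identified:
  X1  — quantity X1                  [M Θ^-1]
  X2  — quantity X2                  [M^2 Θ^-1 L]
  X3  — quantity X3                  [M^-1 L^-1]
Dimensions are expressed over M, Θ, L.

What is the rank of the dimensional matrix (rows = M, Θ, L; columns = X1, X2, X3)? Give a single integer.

2

Exponent matrix [M,Θ,L] × [X1,X2,X3]:
  M: [ 1  2 -1]
  Θ: [-1 -1  0]
  L: [ 0  1 -1]
Echelon form has 2 nonzero rows (pivots: X1,X2)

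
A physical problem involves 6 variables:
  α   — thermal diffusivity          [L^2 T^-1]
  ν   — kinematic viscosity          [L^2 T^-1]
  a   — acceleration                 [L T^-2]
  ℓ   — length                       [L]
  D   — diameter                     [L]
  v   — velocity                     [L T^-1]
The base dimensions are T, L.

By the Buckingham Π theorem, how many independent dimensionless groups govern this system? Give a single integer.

4

Write exponents as rows T,L / cols α,ν,a,ℓ,D,v:
  T: [-1 -1 -2  0  0 -1]
  L: [ 2  2  1  1  1  1]
Row reduction gives pivot columns α,a; rank = 2
n=6, r=2 ⇒ 4 dimensionless groups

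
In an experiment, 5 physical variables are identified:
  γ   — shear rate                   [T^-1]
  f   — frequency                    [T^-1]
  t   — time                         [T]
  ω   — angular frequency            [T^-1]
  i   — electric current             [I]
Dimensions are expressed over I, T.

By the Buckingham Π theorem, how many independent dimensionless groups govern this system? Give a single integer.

3

Write exponents as rows I,T / cols γ,f,t,ω,i:
  I: [ 0  0  0  0  1]
  T: [-1 -1  1 -1  0]
Row reduction gives pivot columns γ,i; rank = 2
n=5, r=2 ⇒ 3 dimensionless groups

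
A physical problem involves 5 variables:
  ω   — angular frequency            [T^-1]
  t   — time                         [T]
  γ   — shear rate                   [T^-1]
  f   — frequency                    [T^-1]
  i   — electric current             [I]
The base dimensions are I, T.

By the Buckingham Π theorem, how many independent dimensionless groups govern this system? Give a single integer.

3

Exponent matrix [I,T] × [ω,t,γ,f,i]:
  I: [ 0  0  0  0  1]
  T: [-1  1 -1 -1  0]
Row reduction gives pivot columns ω,i; rank = 2
5 vars − rank 2 = 3 Π groups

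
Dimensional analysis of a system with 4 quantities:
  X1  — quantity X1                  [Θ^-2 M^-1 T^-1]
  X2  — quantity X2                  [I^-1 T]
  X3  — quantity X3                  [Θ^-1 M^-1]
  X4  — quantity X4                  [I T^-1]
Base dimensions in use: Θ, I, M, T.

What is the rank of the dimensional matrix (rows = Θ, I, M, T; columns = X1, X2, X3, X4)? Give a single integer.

3

Dimensional matrix (Θ×I×M×T by X1×X2×X3×X4):
  Θ: [-2  0 -1  0]
  I: [ 0 -1  0  1]
  M: [-1  0 -1  0]
  T: [-1  1  0 -1]
RREF → pivots at {X1,X2,X3} ⇒ r = 3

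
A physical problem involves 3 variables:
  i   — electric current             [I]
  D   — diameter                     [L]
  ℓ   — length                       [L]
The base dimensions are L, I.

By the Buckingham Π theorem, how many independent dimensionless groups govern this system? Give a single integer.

1

Exponent matrix [L,I] × [i,D,ℓ]:
  L: [ 0  1  1]
  I: [ 1  0  0]
Echelon form has 2 nonzero rows (pivots: i,D)
3 vars − rank 2 = 1 Π group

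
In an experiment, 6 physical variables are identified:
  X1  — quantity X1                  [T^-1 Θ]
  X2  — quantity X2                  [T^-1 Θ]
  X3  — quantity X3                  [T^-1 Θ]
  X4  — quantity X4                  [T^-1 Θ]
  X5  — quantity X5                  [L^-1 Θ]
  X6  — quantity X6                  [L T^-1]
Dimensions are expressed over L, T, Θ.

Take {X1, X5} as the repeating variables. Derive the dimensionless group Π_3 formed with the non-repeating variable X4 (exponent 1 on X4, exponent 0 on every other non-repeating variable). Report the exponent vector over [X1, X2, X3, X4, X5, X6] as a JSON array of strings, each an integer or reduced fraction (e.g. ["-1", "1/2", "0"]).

["-1", "0", "0", "1", "0", "0"]

Write exponents as rows L,T,Θ / cols X1,X2,X3,X4,X5,X6:
  L: [ 0  0  0  0 -1  1]
  T: [-1 -1 -1 -1  0 -1]
  Θ: [ 1  1  1  1  1  0]
Row reduction gives pivot columns X1,X5; rank = 2
Repeat: X1,X5; free: X2,X3,X4,X6
RREF:
  r0: [   1    1    1    1    0    1]
  r1: [   0    0    0    0    1   -1]
  r2: [   0    0    0    0    0    0]
Fix exponent of X4 at 1, X2 at 0, X3 at 0, X6 at 0; solve each RREF row for its pivot's exponent:
  r0: exp(X1) + (1)·1 = 0 ⇒ exp(X1) = -1
  r1: exp(X5) + (0)·1 = 0 ⇒ exp(X5) = 0
Π_3 = X1^-1 · X4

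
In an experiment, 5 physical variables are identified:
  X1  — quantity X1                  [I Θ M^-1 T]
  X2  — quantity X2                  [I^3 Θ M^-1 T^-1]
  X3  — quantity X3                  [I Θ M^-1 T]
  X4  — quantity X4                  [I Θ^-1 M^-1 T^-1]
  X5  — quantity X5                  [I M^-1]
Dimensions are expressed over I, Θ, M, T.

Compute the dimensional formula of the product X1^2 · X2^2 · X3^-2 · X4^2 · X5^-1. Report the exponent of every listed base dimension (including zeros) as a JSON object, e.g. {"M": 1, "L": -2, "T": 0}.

{"I": 7, "Θ": 0, "M": -3, "T": -4}

Write exponents as rows I,Θ,M,T / cols X1,X2,X3,X4,X5:
  I: [ 1  3  1  1  1]
  Θ: [ 1  1  1 -1  0]
  M: [-1 -1 -1 -1 -1]
  T: [ 1 -1  1 -1  0]
  [I]: (2)·1+(2)·3+(-2)·1+(2)·1+(-1)·1 = 7
  [Θ]: (2)·1+(2)·1+(-2)·1+(2)·-1+(-1)·0 = 0
  [M]: (2)·-1+(2)·-1+(-2)·-1+(2)·-1+(-1)·-1 = -3
  [T]: (2)·1+(2)·-1+(-2)·1+(2)·-1+(-1)·0 = -4
⇒ I^7 M^-3 T^-4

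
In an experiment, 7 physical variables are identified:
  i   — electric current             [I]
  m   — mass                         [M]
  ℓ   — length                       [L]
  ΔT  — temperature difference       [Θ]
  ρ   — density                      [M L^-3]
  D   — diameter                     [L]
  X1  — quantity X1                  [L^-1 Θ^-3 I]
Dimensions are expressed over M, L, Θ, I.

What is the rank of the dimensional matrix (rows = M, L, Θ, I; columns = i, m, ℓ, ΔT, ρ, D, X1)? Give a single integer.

4

Exponent matrix [M,L,Θ,I] × [i,m,ℓ,ΔT,ρ,D,X1]:
  M: [ 0  1  0  0  1  0  0]
  L: [ 0  0  1  0 -3  1 -1]
  Θ: [ 0  0  0  1  0  0 -3]
  I: [ 1  0  0  0  0  0  1]
Echelon form has 4 nonzero rows (pivots: i,m,ℓ,ΔT)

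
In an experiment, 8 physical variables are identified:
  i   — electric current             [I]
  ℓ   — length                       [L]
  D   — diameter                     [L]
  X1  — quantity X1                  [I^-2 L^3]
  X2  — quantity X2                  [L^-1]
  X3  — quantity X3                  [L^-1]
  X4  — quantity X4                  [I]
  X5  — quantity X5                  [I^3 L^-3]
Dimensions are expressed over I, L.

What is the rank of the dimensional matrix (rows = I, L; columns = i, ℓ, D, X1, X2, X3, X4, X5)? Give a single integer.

2

Exponent matrix [I,L] × [i,ℓ,D,X1,X2,X3,X4,X5]:
  I: [ 1  0  0 -2  0  0  1  3]
  L: [ 0  1  1  3 -1 -1  0 -3]
Row reduction gives pivot columns i,ℓ; rank = 2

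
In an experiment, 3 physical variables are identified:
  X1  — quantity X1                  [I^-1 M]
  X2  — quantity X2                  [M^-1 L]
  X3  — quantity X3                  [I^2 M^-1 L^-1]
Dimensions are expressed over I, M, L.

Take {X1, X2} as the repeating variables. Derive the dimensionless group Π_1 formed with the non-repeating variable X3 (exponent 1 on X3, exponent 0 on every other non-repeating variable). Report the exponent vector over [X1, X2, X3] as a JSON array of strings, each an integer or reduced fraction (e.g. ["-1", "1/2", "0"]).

Exponent matrix [I,M,L] × [X1,X2,X3]:
  I: [-1  0  2]
  M: [ 1 -1 -1]
  L: [ 0  1 -1]
Row reduction gives pivot columns X1,X2; rank = 2
Pivot set = {X1,X2}, free = {X3}
RREF:
  r0: [   1    0   -2]
  r1: [   0    1   -1]
  r2: [   0    0    0]
Fix exponent of X3 at 1; solve each RREF row for its pivot's exponent:
  r0: exp(X1) + (-2)·1 = 0 ⇒ exp(X1) = 2
  r1: exp(X2) + (-1)·1 = 0 ⇒ exp(X2) = 1
Π_1 = X1^2 · X2 · X3

["2", "1", "1"]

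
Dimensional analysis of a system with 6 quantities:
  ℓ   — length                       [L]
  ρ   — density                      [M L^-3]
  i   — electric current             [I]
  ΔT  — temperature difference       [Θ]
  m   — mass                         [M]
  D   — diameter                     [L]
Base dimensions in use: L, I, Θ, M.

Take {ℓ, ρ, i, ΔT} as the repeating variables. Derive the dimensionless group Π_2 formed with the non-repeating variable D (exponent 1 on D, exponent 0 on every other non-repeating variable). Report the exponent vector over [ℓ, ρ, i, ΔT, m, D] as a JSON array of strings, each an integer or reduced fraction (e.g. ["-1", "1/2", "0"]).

["-1", "0", "0", "0", "0", "1"]

Write exponents as rows L,I,Θ,M / cols ℓ,ρ,i,ΔT,m,D:
  L: [ 1 -3  0  0  0  1]
  I: [ 0  0  1  0  0  0]
  Θ: [ 0  0  0  1  0  0]
  M: [ 0  1  0  0  1  0]
Echelon form has 4 nonzero rows (pivots: ℓ,ρ,i,ΔT)
Repeat: ℓ,ρ,i,ΔT; free: m,D
RREF:
  r0: [   1    0    0    0    3    1]
  r1: [   0    1    0    0    1    0]
  r2: [   0    0    1    0    0    0]
  r3: [   0    0    0    1    0    0]
Fix exponent of D at 1, m at 0; solve each RREF row for its pivot's exponent:
  r0: exp(ℓ) + (1)·1 = 0 ⇒ exp(ℓ) = -1
  r1: exp(ρ) + (0)·1 = 0 ⇒ exp(ρ) = 0
  r2: exp(i) + (0)·1 = 0 ⇒ exp(i) = 0
  r3: exp(ΔT) + (0)·1 = 0 ⇒ exp(ΔT) = 0
Π_2 = ℓ^-1 · D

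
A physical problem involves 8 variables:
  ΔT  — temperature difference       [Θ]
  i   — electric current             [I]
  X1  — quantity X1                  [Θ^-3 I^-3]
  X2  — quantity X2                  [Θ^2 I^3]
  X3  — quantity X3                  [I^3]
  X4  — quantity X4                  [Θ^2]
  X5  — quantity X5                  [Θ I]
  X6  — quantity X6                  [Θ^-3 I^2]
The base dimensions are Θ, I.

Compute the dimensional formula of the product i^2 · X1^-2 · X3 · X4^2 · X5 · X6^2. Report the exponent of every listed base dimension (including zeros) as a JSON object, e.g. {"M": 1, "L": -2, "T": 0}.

Dimensional matrix (Θ×I by ΔT×i×X1×X2×X3×X4×X5×X6):
  Θ: [ 1  0 -3  2  0  2  1 -3]
  I: [ 0  1 -3  3  3  0  1  2]
  [Θ]: (2)·0+(-2)·-3+(1)·0+(2)·2+(1)·1+(2)·-3 = 5
  [I]: (2)·1+(-2)·-3+(1)·3+(2)·0+(1)·1+(2)·2 = 16
⇒ Θ^5 I^16

{"Θ": 5, "I": 16}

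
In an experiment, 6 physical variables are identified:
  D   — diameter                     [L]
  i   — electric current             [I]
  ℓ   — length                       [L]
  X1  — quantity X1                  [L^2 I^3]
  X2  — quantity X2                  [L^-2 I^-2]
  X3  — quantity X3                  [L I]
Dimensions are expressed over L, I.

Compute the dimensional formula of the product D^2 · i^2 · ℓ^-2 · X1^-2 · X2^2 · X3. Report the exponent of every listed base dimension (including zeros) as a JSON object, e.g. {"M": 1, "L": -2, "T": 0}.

Exponent matrix [L,I] × [D,i,ℓ,X1,X2,X3]:
  L: [ 1  0  1  2 -2  1]
  I: [ 0  1  0  3 -2  1]
  [L]: (2)·1+(2)·0+(-2)·1+(-2)·2+(2)·-2+(1)·1 = -7
  [I]: (2)·0+(2)·1+(-2)·0+(-2)·3+(2)·-2+(1)·1 = -7
⇒ L^-7 I^-7

{"L": -7, "I": -7}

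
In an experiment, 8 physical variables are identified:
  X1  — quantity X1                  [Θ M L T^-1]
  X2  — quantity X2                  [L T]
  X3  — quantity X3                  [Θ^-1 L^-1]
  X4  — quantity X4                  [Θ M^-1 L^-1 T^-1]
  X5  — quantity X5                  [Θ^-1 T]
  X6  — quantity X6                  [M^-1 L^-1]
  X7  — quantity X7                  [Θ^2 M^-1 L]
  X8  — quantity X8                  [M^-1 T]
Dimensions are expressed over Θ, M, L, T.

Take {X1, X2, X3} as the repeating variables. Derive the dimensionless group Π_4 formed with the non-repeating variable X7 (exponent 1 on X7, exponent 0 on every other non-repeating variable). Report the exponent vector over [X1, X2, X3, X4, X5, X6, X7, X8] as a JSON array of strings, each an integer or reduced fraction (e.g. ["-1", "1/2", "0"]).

["1", "1", "3", "0", "0", "0", "1", "0"]

Write exponents as rows Θ,M,L,T / cols X1,X2,X3,X4,X5,X6,X7,X8:
  Θ: [ 1  0 -1  1 -1  0  2  0]
  M: [ 1  0  0 -1  0 -1 -1 -1]
  L: [ 1  1 -1 -1  0 -1  1  0]
  T: [-1  1  0 -1  1  0  0  1]
Row reduction gives pivot columns X1,X2,X3; rank = 3
Pivot set = {X1,X2,X3}, free = {X4,X5,X6,X7,X8}
RREF:
  r0: [   1    0    0   -1    0   -1   -1   -1]
  r1: [   0    1    0   -2    1   -1   -1    0]
  r2: [   0    0    1   -2    1   -1   -3   -1]
  r3: [   0    0    0    0    0    0    0    0]
Fix exponent of X7 at 1, X4 at 0, X5 at 0, X6 at 0, X8 at 0; solve each RREF row for its pivot's exponent:
  r0: exp(X1) + (-1)·1 = 0 ⇒ exp(X1) = 1
  r1: exp(X2) + (-1)·1 = 0 ⇒ exp(X2) = 1
  r2: exp(X3) + (-3)·1 = 0 ⇒ exp(X3) = 3
Π_4 = X1 · X2 · X3^3 · X7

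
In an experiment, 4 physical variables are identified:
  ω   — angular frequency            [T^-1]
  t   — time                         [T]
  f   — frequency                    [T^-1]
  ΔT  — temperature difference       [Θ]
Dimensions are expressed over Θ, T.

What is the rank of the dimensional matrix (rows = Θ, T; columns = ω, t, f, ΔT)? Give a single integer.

Write exponents as rows Θ,T / cols ω,t,f,ΔT:
  Θ: [ 0  0  0  1]
  T: [-1  1 -1  0]
Row reduction gives pivot columns ω,ΔT; rank = 2

2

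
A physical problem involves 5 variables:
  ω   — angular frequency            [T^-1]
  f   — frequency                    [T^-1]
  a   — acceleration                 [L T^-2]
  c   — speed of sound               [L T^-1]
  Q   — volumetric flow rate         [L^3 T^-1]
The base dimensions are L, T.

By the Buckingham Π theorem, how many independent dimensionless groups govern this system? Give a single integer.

Exponent matrix [L,T] × [ω,f,a,c,Q]:
  L: [ 0  0  1  1  3]
  T: [-1 -1 -2 -1 -1]
RREF → pivots at {ω,a} ⇒ r = 2
n=5, r=2 ⇒ 3 dimensionless groups

3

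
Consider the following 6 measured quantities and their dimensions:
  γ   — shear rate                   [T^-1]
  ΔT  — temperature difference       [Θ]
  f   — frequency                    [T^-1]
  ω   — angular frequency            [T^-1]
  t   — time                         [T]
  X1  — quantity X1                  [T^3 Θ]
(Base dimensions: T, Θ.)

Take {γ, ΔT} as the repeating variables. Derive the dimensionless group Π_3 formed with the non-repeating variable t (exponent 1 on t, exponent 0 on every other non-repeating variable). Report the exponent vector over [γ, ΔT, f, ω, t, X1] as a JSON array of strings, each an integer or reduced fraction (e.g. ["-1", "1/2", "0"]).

["1", "0", "0", "0", "1", "0"]

Write exponents as rows T,Θ / cols γ,ΔT,f,ω,t,X1:
  T: [-1  0 -1 -1  1  3]
  Θ: [ 0  1  0  0  0  1]
RREF → pivots at {γ,ΔT} ⇒ r = 2
Pivot set = {γ,ΔT}, free = {f,ω,t,X1}
RREF:
  r0: [   1    0    1    1   -1   -3]
  r1: [   0    1    0    0    0    1]
Fix exponent of t at 1, f at 0, ω at 0, X1 at 0; solve each RREF row for its pivot's exponent:
  r0: exp(γ) + (-1)·1 = 0 ⇒ exp(γ) = 1
  r1: exp(ΔT) + (0)·1 = 0 ⇒ exp(ΔT) = 0
Π_3 = γ · t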